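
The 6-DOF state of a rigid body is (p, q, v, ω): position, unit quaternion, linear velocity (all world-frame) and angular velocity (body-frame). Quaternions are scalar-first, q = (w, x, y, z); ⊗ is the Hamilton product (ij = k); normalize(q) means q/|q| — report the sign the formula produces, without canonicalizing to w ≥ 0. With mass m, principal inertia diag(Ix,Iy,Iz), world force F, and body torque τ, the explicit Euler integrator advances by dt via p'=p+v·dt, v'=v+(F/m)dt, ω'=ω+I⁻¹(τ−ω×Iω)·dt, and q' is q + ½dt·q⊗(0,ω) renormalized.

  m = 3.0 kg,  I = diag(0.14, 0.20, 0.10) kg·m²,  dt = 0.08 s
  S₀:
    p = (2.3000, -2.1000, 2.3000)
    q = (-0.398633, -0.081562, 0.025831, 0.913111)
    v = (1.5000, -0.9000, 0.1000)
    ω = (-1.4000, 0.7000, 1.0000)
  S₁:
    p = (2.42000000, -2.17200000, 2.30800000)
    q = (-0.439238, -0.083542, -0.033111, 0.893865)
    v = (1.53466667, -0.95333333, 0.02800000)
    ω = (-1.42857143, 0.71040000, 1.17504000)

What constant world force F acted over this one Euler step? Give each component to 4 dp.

F = (1.3000, -2.0000, -2.7000)

velocity change Δv = (0.03466667, -0.05333333, -0.07200000)
applied force F = (1.3000, -2.0000, -2.7000)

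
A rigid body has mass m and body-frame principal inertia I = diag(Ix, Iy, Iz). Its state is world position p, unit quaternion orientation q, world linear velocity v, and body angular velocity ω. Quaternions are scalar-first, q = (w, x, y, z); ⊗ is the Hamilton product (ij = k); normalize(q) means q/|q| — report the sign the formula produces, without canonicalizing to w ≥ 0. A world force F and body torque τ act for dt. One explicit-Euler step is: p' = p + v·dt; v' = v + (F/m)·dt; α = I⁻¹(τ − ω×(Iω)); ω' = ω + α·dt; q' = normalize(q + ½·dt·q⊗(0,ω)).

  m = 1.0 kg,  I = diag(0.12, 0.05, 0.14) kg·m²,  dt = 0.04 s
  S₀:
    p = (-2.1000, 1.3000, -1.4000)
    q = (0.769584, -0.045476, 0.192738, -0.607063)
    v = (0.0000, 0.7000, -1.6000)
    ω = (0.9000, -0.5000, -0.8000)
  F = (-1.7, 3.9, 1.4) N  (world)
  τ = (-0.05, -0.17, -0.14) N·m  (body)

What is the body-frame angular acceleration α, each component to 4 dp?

α = (-0.7167, -3.6880, -1.2250)

gyro term ω×Iω = (0.0360, 0.0144, 0.0315)
angular accel α = (-0.7167, -3.6880, -1.2250)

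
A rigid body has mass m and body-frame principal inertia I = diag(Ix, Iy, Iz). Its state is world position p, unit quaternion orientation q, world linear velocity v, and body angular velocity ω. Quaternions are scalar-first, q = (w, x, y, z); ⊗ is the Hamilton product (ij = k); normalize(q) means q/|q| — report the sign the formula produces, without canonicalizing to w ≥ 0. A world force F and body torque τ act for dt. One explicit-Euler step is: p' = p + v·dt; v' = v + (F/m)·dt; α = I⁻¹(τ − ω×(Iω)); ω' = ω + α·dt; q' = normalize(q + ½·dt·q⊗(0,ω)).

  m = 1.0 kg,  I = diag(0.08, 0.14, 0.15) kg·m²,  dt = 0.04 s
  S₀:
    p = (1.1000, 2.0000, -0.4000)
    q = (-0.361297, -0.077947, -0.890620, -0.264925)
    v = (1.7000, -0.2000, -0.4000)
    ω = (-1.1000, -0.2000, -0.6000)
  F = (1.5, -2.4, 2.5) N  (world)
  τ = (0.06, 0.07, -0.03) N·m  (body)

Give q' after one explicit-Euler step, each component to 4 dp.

2q̇ = q⊗(0,ω) = (-0.4228207, 0.8788137, 0.3169087, -0.7473144)
q' = normalize(q + ½dt·q⊗(0,ω)) = (-0.3696, -0.0604, -0.8840, -0.2798)

q' = (-0.3696, -0.0604, -0.8840, -0.2798)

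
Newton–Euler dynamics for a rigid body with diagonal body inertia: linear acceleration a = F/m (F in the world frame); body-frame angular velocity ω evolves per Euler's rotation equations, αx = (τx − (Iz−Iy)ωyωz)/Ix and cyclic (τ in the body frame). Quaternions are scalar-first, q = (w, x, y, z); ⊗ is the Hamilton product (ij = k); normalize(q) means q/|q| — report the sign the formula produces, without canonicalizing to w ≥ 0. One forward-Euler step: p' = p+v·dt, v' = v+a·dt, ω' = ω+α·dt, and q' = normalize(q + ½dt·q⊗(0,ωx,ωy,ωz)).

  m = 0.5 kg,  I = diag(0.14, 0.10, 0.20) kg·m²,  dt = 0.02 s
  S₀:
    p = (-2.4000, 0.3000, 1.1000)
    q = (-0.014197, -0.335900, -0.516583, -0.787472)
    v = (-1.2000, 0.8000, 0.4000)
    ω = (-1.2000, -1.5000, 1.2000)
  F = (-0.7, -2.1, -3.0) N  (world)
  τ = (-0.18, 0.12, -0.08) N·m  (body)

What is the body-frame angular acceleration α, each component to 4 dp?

α = (0.0000, 0.3360, -0.0400)

ω×(Iω) gyroscopic = (-0.1800, 0.0864, -0.0720)
(τ − ω×Iω)/I = (0.0000, 0.3360, -0.0400)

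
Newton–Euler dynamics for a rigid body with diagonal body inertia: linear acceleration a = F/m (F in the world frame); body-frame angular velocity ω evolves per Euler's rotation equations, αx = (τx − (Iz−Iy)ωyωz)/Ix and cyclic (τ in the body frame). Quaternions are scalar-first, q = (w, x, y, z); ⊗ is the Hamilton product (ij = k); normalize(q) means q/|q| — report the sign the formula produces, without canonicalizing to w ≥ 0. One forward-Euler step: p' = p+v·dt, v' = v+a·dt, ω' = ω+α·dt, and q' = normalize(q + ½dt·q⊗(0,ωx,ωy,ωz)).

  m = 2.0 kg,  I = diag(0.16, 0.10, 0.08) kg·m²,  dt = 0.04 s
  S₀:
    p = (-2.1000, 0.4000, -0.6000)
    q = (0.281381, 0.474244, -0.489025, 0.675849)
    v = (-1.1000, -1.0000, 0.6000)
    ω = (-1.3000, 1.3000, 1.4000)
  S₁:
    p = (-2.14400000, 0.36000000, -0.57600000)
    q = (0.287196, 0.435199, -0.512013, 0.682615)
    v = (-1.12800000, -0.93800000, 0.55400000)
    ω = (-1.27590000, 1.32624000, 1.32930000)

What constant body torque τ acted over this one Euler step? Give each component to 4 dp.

Δω = ω₁−ω₀ = (0.02410000, 0.02624000, -0.07070000)
ω₀×(Iω₀) = (-0.0364, -0.1456, 0.1014)
τ = I·(Δω/dt) + ω₀×(Iω₀) = (0.0600, -0.0800, -0.0400)

τ = (0.0600, -0.0800, -0.0400)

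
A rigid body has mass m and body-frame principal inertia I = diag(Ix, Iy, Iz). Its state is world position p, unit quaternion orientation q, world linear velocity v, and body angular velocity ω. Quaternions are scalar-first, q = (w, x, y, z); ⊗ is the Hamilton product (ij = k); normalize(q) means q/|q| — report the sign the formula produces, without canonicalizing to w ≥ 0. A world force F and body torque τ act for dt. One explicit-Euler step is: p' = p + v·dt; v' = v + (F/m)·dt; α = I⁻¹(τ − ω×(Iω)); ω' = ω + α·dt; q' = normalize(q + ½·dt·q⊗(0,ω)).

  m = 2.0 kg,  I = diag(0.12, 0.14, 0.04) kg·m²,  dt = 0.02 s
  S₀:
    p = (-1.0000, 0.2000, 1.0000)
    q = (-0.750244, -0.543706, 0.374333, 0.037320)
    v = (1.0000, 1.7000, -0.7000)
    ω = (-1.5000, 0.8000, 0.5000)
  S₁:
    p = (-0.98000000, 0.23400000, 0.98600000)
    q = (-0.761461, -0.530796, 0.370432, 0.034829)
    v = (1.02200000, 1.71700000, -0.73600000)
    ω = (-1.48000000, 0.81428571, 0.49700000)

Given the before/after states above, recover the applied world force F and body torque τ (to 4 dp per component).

Δω = ω₁−ω₀ = (0.02000000, 0.01428571, -0.00300000)
gyro term ω₀×Iω₀ = (-0.0400, -0.0600, -0.0240)
I·α + gyro = (0.0800, 0.0400, -0.0300)
velocity change Δv = (0.02200000, 0.01700000, -0.03600000)
m·(v₁−v₀)/dt = (2.2000, 1.7000, -3.6000)

F = (2.2000, 1.7000, -3.6000)
τ = (0.0800, 0.0400, -0.0300)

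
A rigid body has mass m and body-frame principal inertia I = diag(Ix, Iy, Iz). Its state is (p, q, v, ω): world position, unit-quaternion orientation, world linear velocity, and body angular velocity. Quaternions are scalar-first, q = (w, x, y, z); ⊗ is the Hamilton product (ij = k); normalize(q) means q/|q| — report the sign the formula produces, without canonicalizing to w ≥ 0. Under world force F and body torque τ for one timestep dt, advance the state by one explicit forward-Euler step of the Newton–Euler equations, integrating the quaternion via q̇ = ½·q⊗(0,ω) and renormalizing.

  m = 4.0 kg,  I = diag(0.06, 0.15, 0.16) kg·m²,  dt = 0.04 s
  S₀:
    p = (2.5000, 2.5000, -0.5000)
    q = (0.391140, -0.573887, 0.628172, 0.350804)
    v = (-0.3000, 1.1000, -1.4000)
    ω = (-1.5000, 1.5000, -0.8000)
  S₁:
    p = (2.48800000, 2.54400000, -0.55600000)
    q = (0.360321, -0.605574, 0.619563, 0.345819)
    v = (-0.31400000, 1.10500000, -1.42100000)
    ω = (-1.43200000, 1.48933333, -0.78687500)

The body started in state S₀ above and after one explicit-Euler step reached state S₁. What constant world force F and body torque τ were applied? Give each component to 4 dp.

F = (-1.4000, 0.5000, -2.1000)
τ = (0.0900, -0.1600, -0.1500)

rate change Δω = (0.06800000, -0.01066667, 0.01312500)
ω₀×(Iω₀) = (-0.0120, -0.1200, -0.2025)
τ = I·(Δω/dt) + ω₀×(Iω₀) = (0.0900, -0.1600, -0.1500)
velocity change Δv = (-0.01400000, 0.00500000, -0.02100000)
applied force F = (-1.4000, 0.5000, -2.1000)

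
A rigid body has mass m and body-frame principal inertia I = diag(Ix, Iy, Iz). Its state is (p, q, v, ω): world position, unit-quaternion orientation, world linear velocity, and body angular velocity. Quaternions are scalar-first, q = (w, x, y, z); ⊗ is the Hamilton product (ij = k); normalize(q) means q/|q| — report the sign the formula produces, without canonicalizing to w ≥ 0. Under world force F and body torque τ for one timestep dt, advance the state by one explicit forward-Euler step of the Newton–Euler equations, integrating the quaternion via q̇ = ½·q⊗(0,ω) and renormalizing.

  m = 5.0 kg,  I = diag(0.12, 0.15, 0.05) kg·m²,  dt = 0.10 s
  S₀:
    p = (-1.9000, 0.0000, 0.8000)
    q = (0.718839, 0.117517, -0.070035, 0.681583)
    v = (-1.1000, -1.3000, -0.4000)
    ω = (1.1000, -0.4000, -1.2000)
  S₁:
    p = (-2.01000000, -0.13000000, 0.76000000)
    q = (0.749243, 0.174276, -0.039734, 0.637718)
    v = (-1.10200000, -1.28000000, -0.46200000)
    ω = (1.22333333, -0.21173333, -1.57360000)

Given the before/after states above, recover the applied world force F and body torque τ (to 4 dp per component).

F = (-0.1000, 1.0000, -3.1000)
τ = (0.1000, 0.1900, -0.2000)

velocity change Δv = (-0.00200000, 0.02000000, -0.06200000)
m·(v₁−v₀)/dt = (-0.1000, 1.0000, -3.1000)
rate change Δω = (0.12333333, 0.18826667, -0.37360000)
precession coupling = (-0.0480, -0.0924, -0.0132)
I·α + gyro = (0.1000, 0.1900, -0.2000)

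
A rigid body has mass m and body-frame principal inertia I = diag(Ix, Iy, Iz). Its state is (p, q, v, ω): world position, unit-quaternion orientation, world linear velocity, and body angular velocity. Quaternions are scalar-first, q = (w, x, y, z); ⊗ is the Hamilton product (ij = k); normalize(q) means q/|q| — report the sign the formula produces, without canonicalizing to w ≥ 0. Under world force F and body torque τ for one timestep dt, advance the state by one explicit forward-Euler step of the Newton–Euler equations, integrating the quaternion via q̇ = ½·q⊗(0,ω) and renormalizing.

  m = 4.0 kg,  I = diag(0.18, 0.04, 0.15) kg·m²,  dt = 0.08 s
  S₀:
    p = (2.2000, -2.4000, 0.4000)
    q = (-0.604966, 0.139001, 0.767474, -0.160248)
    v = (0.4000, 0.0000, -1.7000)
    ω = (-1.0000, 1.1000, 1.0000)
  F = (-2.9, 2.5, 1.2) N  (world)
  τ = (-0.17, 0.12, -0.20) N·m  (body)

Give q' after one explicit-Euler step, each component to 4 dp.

q' = (-0.6252, 0.2004, 0.7398, -0.1473)

q⊗(0,ω) = (-0.5449724, 1.5487128, -0.6442156, 0.3154091)
updated quaternion q' = (-0.6252, 0.2004, 0.7398, -0.1473)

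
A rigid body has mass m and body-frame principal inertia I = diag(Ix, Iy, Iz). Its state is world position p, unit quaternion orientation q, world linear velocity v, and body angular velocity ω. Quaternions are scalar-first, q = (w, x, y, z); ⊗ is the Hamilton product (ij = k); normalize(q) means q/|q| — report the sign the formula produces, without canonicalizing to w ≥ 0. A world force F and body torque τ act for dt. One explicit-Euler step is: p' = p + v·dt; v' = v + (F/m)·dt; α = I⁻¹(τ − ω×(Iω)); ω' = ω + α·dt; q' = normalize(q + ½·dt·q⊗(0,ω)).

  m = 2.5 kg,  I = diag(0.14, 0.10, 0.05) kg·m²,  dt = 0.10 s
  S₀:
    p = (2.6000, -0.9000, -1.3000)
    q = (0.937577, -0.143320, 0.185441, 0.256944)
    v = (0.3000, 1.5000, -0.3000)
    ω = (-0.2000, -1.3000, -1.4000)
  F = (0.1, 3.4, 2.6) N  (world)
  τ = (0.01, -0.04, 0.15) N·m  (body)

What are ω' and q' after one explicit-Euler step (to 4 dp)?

ω' = (-0.1279, -1.3652, -1.0792)
q' = (0.9618, -0.1483, 0.1114, 0.2016)

ω×(Iω) gyroscopic = (-0.0910, 0.0252, -0.0104)
(τ − ω×Iω)/I = (0.7214, -0.6520, 3.2080)
ω + α·dt = (-0.1279, -1.3652, -1.0792)
q⊗(0,ω) = (0.5721309, -0.1131056, -1.4708869, -1.0892036)
q + ½dt·q⊗(0,ω), renormalized = (0.9618, -0.1483, 0.1114, 0.2016)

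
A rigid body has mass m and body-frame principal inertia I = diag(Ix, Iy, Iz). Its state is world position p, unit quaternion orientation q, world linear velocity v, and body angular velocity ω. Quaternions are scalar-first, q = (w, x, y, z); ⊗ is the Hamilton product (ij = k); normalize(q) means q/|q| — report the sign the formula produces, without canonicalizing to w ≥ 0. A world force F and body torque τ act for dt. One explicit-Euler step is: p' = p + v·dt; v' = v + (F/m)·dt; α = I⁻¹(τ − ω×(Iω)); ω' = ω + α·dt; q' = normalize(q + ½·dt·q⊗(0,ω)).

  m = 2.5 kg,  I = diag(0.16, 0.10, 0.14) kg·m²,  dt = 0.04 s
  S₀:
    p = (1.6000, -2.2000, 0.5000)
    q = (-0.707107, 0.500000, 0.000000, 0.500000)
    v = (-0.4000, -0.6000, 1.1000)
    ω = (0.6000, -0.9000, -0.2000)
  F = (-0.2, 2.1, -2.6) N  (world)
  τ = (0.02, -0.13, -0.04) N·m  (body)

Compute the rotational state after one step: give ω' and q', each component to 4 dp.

gyro term ω×Iω = (0.0072, -0.0024, 0.0324)
angular accel α = (0.0800, -1.2760, -0.5171)
ω + α·dt = (0.6032, -0.9510, -0.2207)
q⊗(0,ω) = (-0.2000000, 0.0257358, 1.0363963, -0.3085786)
q' = normalize(q + ½dt·q⊗(0,ω)) = (-0.7109, 0.5004, 0.0207, 0.4937)

ω' = (0.6032, -0.9510, -0.2207)
q' = (-0.7109, 0.5004, 0.0207, 0.4937)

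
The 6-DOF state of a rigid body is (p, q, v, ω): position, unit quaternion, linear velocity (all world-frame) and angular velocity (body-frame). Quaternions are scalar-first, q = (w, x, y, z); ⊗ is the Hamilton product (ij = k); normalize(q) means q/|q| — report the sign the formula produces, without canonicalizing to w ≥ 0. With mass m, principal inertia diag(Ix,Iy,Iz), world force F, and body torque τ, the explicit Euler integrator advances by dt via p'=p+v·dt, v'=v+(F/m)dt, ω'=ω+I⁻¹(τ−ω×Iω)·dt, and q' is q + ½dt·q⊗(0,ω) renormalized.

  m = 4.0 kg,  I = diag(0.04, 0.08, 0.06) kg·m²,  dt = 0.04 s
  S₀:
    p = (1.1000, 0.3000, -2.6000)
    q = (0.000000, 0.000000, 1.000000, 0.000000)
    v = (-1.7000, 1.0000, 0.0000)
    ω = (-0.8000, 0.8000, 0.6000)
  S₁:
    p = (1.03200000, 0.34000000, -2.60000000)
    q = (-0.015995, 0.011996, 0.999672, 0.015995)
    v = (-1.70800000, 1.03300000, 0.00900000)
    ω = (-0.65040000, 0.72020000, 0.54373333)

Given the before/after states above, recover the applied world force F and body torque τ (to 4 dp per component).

F = (-0.8000, 3.3000, 0.9000)
τ = (0.1400, -0.1500, -0.1100)

Δω = ω₁−ω₀ = (0.14960000, -0.07980000, -0.05626667)
precession coupling = (-0.0096, 0.0096, -0.0256)
τ = I·(Δω/dt) + ω₀×(Iω₀) = (0.1400, -0.1500, -0.1100)
Δv = v₁−v₀ = (-0.00800000, 0.03300000, 0.00900000)
applied force F = (-0.8000, 3.3000, 0.9000)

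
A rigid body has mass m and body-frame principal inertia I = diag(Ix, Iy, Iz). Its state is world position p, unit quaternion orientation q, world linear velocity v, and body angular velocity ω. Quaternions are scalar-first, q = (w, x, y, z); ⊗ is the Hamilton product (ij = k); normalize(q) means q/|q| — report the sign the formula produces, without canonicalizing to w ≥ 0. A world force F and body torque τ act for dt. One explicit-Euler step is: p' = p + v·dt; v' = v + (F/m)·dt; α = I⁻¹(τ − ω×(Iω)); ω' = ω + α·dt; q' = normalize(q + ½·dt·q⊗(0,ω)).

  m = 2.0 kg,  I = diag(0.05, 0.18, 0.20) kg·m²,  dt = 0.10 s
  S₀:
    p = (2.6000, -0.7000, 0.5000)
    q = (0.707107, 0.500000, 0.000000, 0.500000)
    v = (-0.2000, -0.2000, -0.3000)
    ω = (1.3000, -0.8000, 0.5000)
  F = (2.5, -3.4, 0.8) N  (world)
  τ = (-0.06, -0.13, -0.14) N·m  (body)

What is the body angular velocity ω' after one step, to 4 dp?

ω' = (1.1960, -0.8181, 0.4976)

ω×(Iω) gyroscopic = (-0.0080, -0.0975, -0.1352)
α = I⁻¹(τ − ω×Iω) = (-1.0400, -0.1806, -0.0240)
ω + α·dt = (1.1960, -0.8181, 0.4976)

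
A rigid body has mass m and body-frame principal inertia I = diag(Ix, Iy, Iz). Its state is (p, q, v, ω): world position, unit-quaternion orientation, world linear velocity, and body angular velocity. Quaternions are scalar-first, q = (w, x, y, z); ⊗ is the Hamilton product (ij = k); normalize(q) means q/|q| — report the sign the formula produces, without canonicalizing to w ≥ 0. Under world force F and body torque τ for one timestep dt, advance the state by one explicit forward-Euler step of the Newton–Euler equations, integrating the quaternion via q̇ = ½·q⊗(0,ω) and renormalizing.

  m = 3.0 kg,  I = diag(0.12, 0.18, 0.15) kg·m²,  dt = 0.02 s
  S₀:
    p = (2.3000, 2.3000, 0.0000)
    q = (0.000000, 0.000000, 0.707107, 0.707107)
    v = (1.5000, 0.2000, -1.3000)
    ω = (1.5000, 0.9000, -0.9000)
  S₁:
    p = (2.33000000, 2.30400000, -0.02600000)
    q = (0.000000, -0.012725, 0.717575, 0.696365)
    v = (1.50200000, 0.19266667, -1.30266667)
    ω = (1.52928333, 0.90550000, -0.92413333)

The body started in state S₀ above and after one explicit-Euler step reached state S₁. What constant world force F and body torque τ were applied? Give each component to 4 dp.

F = (0.3000, -1.1000, -0.4000)
τ = (0.2000, 0.0900, -0.1000)

rate change Δω = (0.02928333, 0.00550000, -0.02413333)
precession coupling = (0.0243, 0.0405, 0.0810)
applied torque τ = (0.2000, 0.0900, -0.1000)
v₁ − v₀ = (0.00200000, -0.00733333, -0.00266667)
m·(v₁−v₀)/dt = (0.3000, -1.1000, -0.4000)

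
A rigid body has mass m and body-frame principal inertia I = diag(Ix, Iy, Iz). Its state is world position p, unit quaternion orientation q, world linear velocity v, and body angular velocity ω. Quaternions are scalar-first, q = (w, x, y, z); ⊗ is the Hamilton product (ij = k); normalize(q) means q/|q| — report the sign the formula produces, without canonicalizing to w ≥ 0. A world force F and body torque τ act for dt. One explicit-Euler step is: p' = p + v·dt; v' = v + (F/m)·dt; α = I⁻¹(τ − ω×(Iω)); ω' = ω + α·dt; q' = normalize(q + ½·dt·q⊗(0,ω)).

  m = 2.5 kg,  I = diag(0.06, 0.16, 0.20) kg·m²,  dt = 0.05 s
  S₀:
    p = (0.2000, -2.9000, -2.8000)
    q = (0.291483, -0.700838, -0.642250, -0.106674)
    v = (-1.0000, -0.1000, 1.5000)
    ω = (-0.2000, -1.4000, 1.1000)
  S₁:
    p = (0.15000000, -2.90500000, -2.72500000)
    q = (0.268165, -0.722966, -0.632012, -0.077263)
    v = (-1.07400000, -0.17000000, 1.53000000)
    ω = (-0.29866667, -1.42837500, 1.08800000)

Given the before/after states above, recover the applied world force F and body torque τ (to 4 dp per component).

ω₁ − ω₀ = (-0.09866667, -0.02837500, -0.01200000)
gyro term ω₀×Iω₀ = (-0.0616, 0.0308, 0.0280)
applied torque τ = (-0.1800, -0.0600, -0.0200)
v₁ − v₀ = (-0.07400000, -0.07000000, 0.03000000)
F = m·Δv/dt = (-3.7000, -3.5000, 1.5000)

F = (-3.7000, -3.5000, 1.5000)
τ = (-0.1800, -0.0600, -0.0200)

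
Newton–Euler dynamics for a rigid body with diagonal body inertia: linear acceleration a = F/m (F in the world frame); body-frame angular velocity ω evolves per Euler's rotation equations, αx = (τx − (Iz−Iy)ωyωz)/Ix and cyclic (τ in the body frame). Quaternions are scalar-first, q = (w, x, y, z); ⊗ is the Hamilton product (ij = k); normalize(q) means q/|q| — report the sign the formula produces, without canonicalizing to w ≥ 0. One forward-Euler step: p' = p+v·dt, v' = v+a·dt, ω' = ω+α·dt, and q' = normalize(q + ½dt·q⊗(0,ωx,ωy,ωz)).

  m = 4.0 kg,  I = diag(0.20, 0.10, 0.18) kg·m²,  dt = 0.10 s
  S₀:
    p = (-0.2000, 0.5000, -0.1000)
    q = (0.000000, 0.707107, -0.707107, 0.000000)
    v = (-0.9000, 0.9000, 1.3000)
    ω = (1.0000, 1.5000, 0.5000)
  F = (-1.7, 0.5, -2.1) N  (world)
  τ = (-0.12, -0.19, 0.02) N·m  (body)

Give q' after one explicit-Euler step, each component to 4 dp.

q' = (0.0176, 0.6864, -0.7216, 0.0880)

2q̇ = q⊗(0,ω) = (0.3535535, -0.3535535, -0.3535535, 1.7677675)
q + ½dt·q⊗(0,ω), renormalized = (0.0176, 0.6864, -0.7216, 0.0880)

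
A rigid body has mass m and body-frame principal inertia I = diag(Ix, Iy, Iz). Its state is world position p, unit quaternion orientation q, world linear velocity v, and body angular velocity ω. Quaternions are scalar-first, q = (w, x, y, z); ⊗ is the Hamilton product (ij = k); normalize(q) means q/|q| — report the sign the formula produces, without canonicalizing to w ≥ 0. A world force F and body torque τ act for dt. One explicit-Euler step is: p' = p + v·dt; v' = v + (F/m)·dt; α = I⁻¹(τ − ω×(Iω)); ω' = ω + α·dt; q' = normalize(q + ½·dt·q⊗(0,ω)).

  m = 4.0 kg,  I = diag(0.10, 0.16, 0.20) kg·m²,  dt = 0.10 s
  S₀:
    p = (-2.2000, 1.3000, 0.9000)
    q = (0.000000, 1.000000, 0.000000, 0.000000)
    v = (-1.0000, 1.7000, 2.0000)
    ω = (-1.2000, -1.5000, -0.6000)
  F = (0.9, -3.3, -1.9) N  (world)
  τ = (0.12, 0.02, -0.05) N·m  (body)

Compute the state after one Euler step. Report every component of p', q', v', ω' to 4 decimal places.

gyro term ω×Iω = (0.0360, -0.0720, 0.1080)
α = I⁻¹(τ − ω×Iω) = (0.8400, 0.5750, -0.7900)
new body rate ω' = (-1.1160, -1.4425, -0.6790)
Hamilton product q⊗(0,ω) = (1.2000000, 0.0000000, 0.6000000, -1.5000000)
q' = normalize(q + ½dt·q⊗(0,ω)) = (0.0597, 0.9950, 0.0298, -0.0746)
a = (0.2250, -0.8250, -0.4750)
new position p' = (-2.3000, 1.4700, 1.1000)
v' = v + a·dt = (-0.9775, 1.6175, 1.9525)

p' = (-2.3000, 1.4700, 1.1000)
q' = (0.0597, 0.9950, 0.0298, -0.0746)
v' = (-0.9775, 1.6175, 1.9525)
ω' = (-1.1160, -1.4425, -0.6790)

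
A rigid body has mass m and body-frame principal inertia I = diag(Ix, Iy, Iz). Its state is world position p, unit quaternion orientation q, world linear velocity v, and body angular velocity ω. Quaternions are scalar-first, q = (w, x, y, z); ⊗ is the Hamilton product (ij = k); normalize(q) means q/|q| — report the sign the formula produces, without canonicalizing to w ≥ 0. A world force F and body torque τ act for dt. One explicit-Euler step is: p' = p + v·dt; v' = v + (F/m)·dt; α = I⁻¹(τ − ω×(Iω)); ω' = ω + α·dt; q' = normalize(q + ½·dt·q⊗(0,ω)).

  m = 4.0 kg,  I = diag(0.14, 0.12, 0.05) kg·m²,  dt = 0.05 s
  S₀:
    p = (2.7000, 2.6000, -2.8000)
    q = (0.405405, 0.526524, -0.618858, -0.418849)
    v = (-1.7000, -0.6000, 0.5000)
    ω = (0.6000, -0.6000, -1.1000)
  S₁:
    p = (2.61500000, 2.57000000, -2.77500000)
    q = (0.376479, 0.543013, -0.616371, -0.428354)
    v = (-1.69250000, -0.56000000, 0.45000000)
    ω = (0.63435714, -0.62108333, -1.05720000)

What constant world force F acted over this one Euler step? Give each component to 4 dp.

F = (0.6000, 3.2000, -4.0000)

velocity change Δv = (0.00750000, 0.04000000, -0.05000000)
F = m·Δv/dt = (0.6000, 3.2000, -4.0000)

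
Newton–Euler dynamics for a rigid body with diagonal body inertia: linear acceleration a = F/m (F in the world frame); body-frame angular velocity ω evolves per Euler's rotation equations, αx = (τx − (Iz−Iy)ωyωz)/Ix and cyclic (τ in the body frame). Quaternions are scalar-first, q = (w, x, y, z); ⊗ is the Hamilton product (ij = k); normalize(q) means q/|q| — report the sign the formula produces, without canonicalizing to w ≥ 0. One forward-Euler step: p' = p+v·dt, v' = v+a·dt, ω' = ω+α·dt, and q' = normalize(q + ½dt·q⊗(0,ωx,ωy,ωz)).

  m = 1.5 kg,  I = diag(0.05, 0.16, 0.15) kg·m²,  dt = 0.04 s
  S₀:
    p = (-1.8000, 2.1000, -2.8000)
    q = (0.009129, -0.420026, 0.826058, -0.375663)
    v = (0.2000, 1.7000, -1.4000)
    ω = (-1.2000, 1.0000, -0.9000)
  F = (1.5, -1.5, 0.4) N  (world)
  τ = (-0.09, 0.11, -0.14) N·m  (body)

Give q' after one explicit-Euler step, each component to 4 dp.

q' = (-0.0242, -0.4273, 0.8272, -0.3642)

q⊗(0,ω) = (-1.6681859, -0.3787440, 0.0819012, 0.5630275)
updated quaternion q' = (-0.0242, -0.4273, 0.8272, -0.3642)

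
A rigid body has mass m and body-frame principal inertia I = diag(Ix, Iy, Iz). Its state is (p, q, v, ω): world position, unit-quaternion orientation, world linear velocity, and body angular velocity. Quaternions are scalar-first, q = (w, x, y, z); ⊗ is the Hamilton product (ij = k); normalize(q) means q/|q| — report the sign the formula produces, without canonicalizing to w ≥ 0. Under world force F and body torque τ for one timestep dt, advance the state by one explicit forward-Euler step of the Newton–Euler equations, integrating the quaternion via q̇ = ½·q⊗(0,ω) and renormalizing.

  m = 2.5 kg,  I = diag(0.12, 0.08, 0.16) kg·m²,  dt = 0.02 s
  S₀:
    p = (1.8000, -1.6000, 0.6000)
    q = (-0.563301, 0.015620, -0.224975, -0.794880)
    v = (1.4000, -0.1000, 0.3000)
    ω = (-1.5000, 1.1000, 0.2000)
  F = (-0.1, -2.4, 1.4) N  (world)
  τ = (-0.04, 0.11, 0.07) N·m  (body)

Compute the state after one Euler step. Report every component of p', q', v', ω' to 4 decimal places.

p' = (1.8280, -1.6020, 0.6060)
q' = (-0.5589, 0.0324, -0.2192, -0.7991)
v' = (1.3992, -0.1192, 0.3112)
ω' = (-1.5096, 1.1245, 0.2005)

p + v·dt = (1.8280, -1.6020, 0.6060)
v + (F/m)dt = (1.3992, -0.1192, 0.3112)
ω×(Iω) gyroscopic = (0.0176, 0.0120, 0.0660)
α = I⁻¹(τ − ω×Iω) = (-0.4800, 1.2250, 0.0250)
new body rate ω' = (-1.5096, 1.1245, 0.2005)
2q̇ = q⊗(0,ω) = (0.4298785, 1.6743245, 0.5695649, -0.4329407)
q' = normalize(q + ½dt·q⊗(0,ω)) = (-0.5589, 0.0324, -0.2192, -0.7991)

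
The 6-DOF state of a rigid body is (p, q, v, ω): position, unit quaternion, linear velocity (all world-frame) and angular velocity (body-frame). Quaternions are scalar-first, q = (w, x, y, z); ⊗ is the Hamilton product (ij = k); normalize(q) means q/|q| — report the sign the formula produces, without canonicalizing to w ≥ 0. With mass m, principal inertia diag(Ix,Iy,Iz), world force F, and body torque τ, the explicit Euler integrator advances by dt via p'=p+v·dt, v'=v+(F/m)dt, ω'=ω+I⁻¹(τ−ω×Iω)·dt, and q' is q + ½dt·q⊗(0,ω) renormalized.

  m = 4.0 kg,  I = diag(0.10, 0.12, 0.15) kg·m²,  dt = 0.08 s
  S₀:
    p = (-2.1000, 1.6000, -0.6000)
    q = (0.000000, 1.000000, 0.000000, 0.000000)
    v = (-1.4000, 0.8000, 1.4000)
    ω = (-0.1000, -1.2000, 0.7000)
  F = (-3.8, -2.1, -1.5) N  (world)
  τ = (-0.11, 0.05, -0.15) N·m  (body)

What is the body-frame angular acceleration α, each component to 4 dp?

gyro term ω×Iω = (-0.0252, 0.0035, 0.0024)
(τ − ω×Iω)/I = (-0.8480, 0.3875, -1.0160)

α = (-0.8480, 0.3875, -1.0160)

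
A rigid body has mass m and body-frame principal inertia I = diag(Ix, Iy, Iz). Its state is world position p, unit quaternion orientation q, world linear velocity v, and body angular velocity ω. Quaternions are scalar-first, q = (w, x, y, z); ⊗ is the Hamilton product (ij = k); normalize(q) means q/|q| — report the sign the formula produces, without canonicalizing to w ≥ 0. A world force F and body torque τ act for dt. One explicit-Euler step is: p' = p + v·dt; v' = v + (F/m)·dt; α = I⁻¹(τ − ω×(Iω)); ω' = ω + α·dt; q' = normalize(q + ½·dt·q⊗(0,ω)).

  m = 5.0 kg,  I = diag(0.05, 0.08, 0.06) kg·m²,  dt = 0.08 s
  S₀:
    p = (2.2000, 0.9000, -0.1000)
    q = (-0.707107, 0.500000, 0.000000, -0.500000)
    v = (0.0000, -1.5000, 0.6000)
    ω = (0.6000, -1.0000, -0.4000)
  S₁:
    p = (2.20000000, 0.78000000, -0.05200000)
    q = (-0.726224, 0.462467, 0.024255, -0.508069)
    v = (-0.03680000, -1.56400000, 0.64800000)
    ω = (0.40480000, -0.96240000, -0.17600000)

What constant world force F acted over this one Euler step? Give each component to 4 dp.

velocity change Δv = (-0.03680000, -0.06400000, 0.04800000)
m·(v₁−v₀)/dt = (-2.3000, -4.0000, 3.0000)

F = (-2.3000, -4.0000, 3.0000)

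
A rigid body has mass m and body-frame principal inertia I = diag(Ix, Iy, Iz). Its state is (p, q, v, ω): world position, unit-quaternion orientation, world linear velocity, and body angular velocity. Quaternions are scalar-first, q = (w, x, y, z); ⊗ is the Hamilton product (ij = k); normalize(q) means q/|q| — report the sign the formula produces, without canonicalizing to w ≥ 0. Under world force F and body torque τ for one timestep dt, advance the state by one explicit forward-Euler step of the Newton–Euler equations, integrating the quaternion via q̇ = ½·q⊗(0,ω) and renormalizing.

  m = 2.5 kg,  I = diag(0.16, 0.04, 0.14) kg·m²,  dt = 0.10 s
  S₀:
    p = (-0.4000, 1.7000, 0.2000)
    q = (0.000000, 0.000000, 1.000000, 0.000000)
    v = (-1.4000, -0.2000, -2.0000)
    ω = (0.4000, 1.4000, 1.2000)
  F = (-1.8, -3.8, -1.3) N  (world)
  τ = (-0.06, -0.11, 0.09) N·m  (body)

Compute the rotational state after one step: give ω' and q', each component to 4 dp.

ω' = (0.2575, 1.1010, 1.3123)
q' = (-0.0697, 0.0597, 0.9956, -0.0199)

ω×(Iω) gyroscopic = (0.1680, 0.0096, -0.0672)
(τ − ω×Iω)/I = (-1.4250, -2.9900, 1.1229)
new body rate ω' = (0.2575, 1.1010, 1.3123)
Hamilton product q⊗(0,ω) = (-1.4000000, 1.2000000, 0.0000000, -0.4000000)
q + ½dt·q⊗(0,ω), renormalized = (-0.0697, 0.0597, 0.9956, -0.0199)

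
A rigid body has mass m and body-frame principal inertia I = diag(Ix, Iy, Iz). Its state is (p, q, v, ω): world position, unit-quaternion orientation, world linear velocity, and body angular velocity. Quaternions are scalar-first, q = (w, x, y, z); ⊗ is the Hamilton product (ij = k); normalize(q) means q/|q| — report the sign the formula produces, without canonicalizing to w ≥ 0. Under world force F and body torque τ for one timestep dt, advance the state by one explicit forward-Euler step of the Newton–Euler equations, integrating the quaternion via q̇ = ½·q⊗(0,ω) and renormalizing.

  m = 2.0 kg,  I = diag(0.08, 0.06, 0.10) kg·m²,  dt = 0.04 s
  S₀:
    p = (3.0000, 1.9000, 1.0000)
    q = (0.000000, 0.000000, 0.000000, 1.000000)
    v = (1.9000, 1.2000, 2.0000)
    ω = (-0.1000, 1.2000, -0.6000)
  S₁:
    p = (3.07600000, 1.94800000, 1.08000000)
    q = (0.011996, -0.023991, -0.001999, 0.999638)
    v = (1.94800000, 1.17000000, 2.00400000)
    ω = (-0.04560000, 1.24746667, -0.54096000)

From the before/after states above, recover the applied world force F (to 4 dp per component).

velocity change Δv = (0.04800000, -0.03000000, 0.00400000)
applied force F = (2.4000, -1.5000, 0.2000)

F = (2.4000, -1.5000, 0.2000)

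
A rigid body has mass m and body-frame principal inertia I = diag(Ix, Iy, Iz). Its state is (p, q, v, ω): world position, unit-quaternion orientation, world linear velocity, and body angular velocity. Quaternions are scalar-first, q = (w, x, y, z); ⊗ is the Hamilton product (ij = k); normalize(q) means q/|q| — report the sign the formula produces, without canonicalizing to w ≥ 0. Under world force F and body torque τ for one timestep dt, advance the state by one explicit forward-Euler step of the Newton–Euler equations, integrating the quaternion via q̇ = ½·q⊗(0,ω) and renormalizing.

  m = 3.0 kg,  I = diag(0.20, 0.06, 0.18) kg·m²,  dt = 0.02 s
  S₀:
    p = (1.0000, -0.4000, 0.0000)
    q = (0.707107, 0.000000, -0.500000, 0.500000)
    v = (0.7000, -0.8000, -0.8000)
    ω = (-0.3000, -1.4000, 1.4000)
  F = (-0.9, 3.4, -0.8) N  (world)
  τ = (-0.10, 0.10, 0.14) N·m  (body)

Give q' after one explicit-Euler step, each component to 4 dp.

q⊗(0,ω) = (-1.4000000, -0.2121321, -1.1399498, 0.8399498)
q' = normalize(q + ½dt·q⊗(0,ω)) = (0.6930, -0.0021, -0.5113, 0.5083)

q' = (0.6930, -0.0021, -0.5113, 0.5083)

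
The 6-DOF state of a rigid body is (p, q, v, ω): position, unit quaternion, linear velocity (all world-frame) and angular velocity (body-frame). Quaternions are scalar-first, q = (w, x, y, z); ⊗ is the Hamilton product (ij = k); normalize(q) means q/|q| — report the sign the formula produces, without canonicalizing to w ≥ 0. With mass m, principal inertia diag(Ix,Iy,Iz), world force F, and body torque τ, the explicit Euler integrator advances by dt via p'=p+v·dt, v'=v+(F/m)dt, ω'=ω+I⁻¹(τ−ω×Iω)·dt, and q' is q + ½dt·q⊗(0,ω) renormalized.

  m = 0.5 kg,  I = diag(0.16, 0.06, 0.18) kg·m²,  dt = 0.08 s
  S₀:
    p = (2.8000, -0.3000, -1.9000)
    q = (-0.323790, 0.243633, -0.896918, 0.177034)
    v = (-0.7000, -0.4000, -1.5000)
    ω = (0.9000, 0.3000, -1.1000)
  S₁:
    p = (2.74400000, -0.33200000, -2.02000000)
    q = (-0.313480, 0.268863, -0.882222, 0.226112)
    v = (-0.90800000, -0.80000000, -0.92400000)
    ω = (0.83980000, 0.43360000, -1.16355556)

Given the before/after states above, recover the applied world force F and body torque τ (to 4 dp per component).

F = (-1.3000, -2.5000, 3.6000)
τ = (-0.1600, 0.1200, -0.1700)

Δv = v₁−v₀ = (-0.20800000, -0.40000000, 0.57600000)
F = m·Δv/dt = (-1.3000, -2.5000, 3.6000)
ω₁ − ω₀ = (-0.06020000, 0.13360000, -0.06355556)
τ = I·(Δω/dt) + ω₀×(Iω₀) = (-0.1600, 0.1200, -0.1700)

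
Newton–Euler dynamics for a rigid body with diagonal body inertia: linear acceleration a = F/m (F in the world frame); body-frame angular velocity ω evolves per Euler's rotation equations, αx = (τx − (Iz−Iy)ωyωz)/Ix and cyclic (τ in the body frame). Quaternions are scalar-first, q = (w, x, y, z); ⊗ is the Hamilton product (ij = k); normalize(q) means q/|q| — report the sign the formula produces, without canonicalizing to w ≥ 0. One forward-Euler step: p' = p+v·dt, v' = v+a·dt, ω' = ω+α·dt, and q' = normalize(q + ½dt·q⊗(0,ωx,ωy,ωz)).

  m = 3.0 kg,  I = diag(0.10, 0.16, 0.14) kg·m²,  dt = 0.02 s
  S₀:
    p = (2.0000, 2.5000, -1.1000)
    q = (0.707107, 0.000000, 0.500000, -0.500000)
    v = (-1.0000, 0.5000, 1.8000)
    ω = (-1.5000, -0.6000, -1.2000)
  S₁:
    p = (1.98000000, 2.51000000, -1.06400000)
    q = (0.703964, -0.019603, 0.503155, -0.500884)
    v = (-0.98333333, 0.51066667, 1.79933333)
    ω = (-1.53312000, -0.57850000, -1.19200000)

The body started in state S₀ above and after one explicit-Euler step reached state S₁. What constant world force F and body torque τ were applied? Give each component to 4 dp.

v₁ − v₀ = (0.01666667, 0.01066667, -0.00066667)
m·(v₁−v₀)/dt = (2.5000, 1.6000, -0.1000)
ω₁ − ω₀ = (-0.03312000, 0.02150000, 0.00800000)
ω₀×(Iω₀) = (-0.0144, -0.0720, 0.0540)
I·α + gyro = (-0.1800, 0.1000, 0.1100)

F = (2.5000, 1.6000, -0.1000)
τ = (-0.1800, 0.1000, 0.1100)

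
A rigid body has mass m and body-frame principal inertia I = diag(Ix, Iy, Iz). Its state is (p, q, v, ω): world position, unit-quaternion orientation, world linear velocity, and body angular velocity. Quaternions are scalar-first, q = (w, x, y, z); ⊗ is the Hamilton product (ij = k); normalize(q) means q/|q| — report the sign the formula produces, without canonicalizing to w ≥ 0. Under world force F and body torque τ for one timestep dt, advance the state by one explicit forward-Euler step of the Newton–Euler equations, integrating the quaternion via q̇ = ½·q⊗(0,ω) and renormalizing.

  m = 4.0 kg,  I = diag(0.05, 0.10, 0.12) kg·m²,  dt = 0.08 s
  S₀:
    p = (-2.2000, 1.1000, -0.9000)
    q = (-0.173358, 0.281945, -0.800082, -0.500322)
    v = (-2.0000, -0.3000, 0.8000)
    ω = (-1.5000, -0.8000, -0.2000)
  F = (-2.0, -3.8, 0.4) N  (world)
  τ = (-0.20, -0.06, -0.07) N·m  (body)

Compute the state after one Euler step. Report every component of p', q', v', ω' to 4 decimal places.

p' = (-2.3600, 1.0760, -0.8360)
q' = (-0.1856, 0.2821, -0.7605, -0.5547)
v' = (-2.0400, -0.3760, 0.8080)
ω' = (-1.8251, -0.8312, -0.2867)

gyro term ω×Iω = (0.0032, -0.0210, 0.0600)
angular accel α = (-4.0640, -0.3900, -1.0833)
ω' = ω + α·dt = (-1.8251, -0.8312, -0.2867)
Hamilton product q⊗(0,ω) = (-0.3172125, 0.0197958, 0.9455584, -1.3910074)
q + ½dt·q⊗(0,ω), renormalized = (-0.1856, 0.2821, -0.7605, -0.5547)
linear accel F/m = (-0.5000, -0.9500, 0.1000)
p' = p + v·dt = (-2.3600, 1.0760, -0.8360)
new velocity v' = (-2.0400, -0.3760, 0.8080)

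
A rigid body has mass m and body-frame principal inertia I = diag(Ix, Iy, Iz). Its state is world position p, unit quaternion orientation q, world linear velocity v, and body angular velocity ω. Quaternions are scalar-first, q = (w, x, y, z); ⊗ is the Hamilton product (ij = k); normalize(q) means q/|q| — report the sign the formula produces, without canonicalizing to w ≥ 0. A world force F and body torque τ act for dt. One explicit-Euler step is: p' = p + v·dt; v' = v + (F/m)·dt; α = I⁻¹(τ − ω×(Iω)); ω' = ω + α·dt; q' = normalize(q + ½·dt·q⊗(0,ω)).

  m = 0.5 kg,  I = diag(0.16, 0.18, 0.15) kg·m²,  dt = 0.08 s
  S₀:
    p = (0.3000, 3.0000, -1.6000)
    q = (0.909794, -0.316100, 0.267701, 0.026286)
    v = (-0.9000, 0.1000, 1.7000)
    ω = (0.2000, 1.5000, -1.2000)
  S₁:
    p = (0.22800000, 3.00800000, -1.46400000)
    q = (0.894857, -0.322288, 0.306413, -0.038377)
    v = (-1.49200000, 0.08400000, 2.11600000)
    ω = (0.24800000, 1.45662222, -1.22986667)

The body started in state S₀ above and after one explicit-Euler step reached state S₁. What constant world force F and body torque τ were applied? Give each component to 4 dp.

v₁ − v₀ = (-0.59200000, -0.01600000, 0.41600000)
m·(v₁−v₀)/dt = (-3.7000, -0.1000, 2.6000)
rate change Δω = (0.04800000, -0.04337778, -0.02986667)
precession coupling = (0.0540, -0.0024, 0.0060)
I·α + gyro = (0.1500, -0.1000, -0.0500)

F = (-3.7000, -0.1000, 2.6000)
τ = (0.1500, -0.1000, -0.0500)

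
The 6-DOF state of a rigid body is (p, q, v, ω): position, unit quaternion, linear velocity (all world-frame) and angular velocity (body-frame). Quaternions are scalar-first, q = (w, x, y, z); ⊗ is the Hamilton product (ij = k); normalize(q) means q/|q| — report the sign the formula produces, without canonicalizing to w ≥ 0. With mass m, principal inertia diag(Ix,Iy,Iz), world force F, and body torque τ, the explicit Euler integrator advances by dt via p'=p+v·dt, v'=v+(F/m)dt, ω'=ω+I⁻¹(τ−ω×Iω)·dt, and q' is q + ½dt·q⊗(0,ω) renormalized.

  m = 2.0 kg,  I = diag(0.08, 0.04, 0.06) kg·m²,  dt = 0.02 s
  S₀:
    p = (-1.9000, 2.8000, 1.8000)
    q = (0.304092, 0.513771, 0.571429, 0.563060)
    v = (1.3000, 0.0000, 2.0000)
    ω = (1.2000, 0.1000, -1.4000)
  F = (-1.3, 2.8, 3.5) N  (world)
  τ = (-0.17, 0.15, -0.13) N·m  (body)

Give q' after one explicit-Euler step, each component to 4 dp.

q⊗(0,ω) = (0.1146159, -0.4913962, 1.4253606, -1.0600665)
q' = normalize(q + ½dt·q⊗(0,ω)) = (0.3052, 0.5088, 0.5856, 0.5524)

q' = (0.3052, 0.5088, 0.5856, 0.5524)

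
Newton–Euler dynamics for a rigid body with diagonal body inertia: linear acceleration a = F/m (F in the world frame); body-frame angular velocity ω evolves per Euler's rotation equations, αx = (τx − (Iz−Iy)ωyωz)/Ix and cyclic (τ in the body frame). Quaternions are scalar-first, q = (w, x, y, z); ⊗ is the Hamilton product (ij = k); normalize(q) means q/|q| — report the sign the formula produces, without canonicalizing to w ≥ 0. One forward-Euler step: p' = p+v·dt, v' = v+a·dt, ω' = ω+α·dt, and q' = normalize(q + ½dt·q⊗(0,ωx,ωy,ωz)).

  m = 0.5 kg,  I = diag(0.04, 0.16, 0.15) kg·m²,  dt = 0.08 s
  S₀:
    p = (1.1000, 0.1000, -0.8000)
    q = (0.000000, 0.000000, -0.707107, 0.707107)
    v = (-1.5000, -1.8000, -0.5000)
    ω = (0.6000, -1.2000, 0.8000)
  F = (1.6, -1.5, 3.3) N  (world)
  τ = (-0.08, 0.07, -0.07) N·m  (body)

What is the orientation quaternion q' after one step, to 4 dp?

2q̇ = q⊗(0,ω) = (-1.4142140, 0.2828428, 0.4242642, 0.4242642)
updated quaternion q' = (-0.0565, 0.0113, -0.6888, 0.7227)

q' = (-0.0565, 0.0113, -0.6888, 0.7227)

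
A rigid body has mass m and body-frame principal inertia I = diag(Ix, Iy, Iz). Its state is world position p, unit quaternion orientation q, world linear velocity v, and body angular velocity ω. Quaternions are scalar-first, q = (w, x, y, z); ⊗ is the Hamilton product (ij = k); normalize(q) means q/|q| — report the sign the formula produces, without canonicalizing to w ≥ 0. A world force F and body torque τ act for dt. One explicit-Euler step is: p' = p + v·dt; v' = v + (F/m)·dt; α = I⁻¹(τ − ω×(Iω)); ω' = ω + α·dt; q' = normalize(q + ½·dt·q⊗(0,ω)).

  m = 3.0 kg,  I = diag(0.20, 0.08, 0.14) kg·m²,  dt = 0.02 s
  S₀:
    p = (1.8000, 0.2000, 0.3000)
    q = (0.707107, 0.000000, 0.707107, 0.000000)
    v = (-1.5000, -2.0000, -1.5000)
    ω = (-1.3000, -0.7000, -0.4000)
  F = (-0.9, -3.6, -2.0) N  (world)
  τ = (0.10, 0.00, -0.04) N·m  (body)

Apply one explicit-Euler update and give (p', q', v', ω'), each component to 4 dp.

p' = (1.7700, 0.1600, 0.2700)
q' = (0.7120, -0.0120, 0.7021, 0.0064)
v' = (-1.5060, -2.0240, -1.5133)
ω' = (-1.2917, -0.7078, -0.3901)

gyro term ω×Iω = (0.0168, 0.0312, -0.1092)
angular accel α = (0.4160, -0.3900, 0.4943)
new body rate ω' = (-1.2917, -0.7078, -0.3901)
q⊗(0,ω) = (0.4949749, -1.2020819, -0.4949749, 0.6363963)
q' = normalize(q + ½dt·q⊗(0,ω)) = (0.7120, -0.0120, 0.7021, 0.0064)
linear accel F/m = (-0.3000, -1.2000, -0.6667)
p' = p + v·dt = (1.7700, 0.1600, 0.2700)
v + (F/m)dt = (-1.5060, -2.0240, -1.5133)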